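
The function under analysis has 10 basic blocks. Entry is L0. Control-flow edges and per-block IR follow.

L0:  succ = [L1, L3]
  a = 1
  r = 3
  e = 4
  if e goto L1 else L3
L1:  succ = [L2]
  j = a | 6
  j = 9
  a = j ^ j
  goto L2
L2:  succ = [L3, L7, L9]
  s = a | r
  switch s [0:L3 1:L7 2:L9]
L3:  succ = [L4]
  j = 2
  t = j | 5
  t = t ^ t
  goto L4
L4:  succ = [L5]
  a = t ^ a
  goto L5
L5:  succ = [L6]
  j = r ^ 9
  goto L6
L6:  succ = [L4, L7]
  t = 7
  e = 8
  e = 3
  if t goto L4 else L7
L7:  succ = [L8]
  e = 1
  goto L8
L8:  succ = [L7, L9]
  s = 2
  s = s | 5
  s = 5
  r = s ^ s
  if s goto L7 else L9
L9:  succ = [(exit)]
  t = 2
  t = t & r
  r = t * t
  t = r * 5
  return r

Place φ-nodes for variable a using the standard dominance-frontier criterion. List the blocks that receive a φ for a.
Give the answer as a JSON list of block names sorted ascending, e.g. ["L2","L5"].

idom tree: L1←L0 L2←L1 L3←L0 L4←L3 L5←L4 L6←L5 L7←L0 L8←L7 L9←L0
Join-block Dom:
  L3: preds {L0,L2}: {L0} ∩ {L0,L1,L2} = {L0}; idom=L0
  L4: preds {L3,L6}: {L0,L3} ∩ {L0,L3,L4,L5,L6} = {L0,L3}; idom=L3
  L7: preds {L2,L6,L8}: {L0,L1,L2} ∩ {L0,L3,L4,L5,L6} ∩ {L0,L7,L8} = {L0}; idom=L0
  L9: preds {L2,L8}: {L0,L1,L2} ∩ {L0,L7,L8} = {L0}; idom=L0

Frontier:
  L3←L0: walk · to L0
  L3←L2: walk L2→L1 to L0
  L4←L3: walk · to L3
  L4←L6: walk L6→L5→L4 to L3
  L7←L2: walk L2→L1 to L0
  L7←L6: walk L6→L5→L4→L3 to L0
  L7←L8: walk L8→L7 to L0
  L9←L2: walk L2→L1 to L0
  L9←L8: walk L8→L7 to L0
  L0 → ∅
  L1 → {L3,L7,L9}
  L2 → {L3,L7,L9}
  L3 → {L7}
  L4 → {L4,L7}
  L5 → {L4,L7}
  L6 → {L4,L7}
  L7 → {L7,L9}
  L8 → {L7,L9}
  L9 → ∅

φ for a: defs {L0,L1,L4}
  DF⁺ = {L3,L4,L7,L9}

Answer: ["L3", "L4", "L7", "L9"]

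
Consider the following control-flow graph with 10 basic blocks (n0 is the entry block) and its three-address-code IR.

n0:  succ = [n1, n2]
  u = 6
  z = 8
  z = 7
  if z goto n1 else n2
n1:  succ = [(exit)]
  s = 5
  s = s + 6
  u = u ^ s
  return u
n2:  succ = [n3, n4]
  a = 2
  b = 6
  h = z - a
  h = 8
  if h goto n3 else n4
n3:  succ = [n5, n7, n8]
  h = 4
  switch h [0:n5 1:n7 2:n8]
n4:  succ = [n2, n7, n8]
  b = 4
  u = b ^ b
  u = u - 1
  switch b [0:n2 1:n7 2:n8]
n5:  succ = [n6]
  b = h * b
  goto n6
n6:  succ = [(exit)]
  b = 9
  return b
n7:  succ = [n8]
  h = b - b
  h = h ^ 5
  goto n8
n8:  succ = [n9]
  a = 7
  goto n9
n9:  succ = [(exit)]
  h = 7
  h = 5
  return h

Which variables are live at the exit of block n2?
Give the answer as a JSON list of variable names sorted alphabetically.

Block summaries:
  n0 def {u,z} use ∅
  n1 def {s,u} use {u}
  n2 def {a,b,h} use {z}
  n3 def {h} use ∅
  n4 def {b,u} use ∅
  n5 def {b} use {b,h}
  n6 def {b} use ∅
  n7 def {h} use {b}
  n8 def {a} use ∅
  n9 def {h} use ∅

Live sets:
  live n0: ∅→{u,z}
  live n1: {u}→∅
  live n2: {z}→{b,z}
  live n3: {b}→{b,h}
  live n4: {z}→{b,z}
  live n5: {b,h}→∅
  live n6: ∅→∅
  live n7: {b}→∅
  live n8: ∅→∅
  live n9: ∅→∅

live-out(n2) = ["b", "z"]

Answer: ["b", "z"]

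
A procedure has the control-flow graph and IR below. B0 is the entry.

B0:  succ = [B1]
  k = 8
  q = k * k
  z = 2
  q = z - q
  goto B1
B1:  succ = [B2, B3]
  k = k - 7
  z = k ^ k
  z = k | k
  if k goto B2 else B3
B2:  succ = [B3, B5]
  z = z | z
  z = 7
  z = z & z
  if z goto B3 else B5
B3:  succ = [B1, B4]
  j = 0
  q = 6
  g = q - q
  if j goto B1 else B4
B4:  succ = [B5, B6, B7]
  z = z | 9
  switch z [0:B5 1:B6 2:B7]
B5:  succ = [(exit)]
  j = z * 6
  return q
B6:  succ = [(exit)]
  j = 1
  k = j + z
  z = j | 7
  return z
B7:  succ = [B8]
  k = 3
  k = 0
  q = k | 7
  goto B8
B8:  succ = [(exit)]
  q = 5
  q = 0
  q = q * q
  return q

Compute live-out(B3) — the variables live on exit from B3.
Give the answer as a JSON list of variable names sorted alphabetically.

Per-block:
  B0: def={k,q,z} ue=∅
  B1: def={k,z} ue={k}
  B2: def={z} ue={z}
  B3: def={g,j,q} ue=∅
  B4: def={z} ue={z}
  B5: def={j} ue={q,z}
  B6: def={j,k,z} ue={z}
  B7: def={k,q} ue=∅
  B8: def={q} ue=∅

Live sets:
  B0 li=∅ lo={k,q}
  B1 li={k,q} lo={k,q,z}
  B2 li={k,q,z} lo={k,q,z}
  B3 li={k,z} lo={k,q,z}
  B4 li={q,z} lo={q,z}
  B5 li={q,z} lo=∅
  B6 li={z} lo=∅
  B7 li=∅ lo=∅
  B8 li=∅ lo=∅

live-out(B3) = ["k", "q", "z"]

Answer: ["k", "q", "z"]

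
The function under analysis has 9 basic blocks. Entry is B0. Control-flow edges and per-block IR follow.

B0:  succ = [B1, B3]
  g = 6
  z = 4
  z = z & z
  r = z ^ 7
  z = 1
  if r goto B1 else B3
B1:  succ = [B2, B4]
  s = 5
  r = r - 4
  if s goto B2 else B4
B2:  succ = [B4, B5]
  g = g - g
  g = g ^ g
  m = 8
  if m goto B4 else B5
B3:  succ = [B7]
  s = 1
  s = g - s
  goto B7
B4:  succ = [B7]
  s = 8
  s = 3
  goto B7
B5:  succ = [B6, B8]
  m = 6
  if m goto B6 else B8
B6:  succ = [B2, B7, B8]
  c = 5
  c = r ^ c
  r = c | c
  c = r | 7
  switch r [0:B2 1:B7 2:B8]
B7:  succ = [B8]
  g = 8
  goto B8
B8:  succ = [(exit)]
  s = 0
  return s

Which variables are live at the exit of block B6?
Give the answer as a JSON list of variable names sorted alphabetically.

Answer: ["g", "r"]

Working:
Per-block:
  B0: def={g,r,z} ue=∅
  B1: def={r,s} ue={r}
  B2: def={g,m} ue={g}
  B3: def={s} ue={g}
  B4: def={s} ue=∅
  B5: def={m} ue=∅
  B6: def={c,r} ue={r}
  B7: def={g} ue=∅
  B8: def={s} ue=∅

Liveness:
  B0: in=∅ out={g,r}
  B1: in={g,r} out={g,r}
  B2: in={g,r} out={g,r}
  B3: in={g} out=∅
  B4: in=∅ out=∅
  B5: in={g,r} out={g,r}
  B6: in={g,r} out={g,r}
  B7: in=∅ out=∅
  B8: in=∅ out=∅

live-out(B6) = ["g", "r"]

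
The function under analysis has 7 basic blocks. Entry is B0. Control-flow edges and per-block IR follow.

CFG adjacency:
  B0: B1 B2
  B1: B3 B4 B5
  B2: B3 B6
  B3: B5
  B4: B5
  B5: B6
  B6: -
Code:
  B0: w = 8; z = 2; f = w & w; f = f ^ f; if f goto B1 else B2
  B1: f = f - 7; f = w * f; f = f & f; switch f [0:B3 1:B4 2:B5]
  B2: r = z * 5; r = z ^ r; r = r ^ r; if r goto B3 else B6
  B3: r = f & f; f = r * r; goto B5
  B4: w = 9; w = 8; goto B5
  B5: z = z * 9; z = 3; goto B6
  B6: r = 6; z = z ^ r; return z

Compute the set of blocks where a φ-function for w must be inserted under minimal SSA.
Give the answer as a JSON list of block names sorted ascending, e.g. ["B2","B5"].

Answer: ["B5", "B6"]

Derivation:
idom tree: B1←B0 B2←B0 B3←B0 B4←B1 B5←B0 B6←B0
Dom at joins:
  B3: preds {B1,B2}: {B0,B1} ∩ {B0,B2} = {B0}; idom=B0
  B5: preds {B1,B3,B4}: {B0,B1} ∩ {B0,B3} ∩ {B0,B1,B4} = {B0}; idom=B0
  B6: preds {B2,B5}: {B0,B2} ∩ {B0,B5} = {B0}; idom=B0

DF derivation:
  join B3 pred B1: B1 stop@B0
  join B3 pred B2: B2 stop@B0
  join B5 pred B1: B1 stop@B0
  join B5 pred B3: B3 stop@B0
  join B5 pred B4: B4→B1 stop@B0
  join B6 pred B2: B2 stop@B0
  join B6 pred B5: B5 stop@B0
  B0 → ∅
  B1 → {B3,B5}
  B2 → {B3,B6}
  B3 → {B5}
  B4 → {B5}
  B5 → {B6}
  B6 → ∅

φ for w: defs {B0,B4}
  DF⁺ = {B5,B6}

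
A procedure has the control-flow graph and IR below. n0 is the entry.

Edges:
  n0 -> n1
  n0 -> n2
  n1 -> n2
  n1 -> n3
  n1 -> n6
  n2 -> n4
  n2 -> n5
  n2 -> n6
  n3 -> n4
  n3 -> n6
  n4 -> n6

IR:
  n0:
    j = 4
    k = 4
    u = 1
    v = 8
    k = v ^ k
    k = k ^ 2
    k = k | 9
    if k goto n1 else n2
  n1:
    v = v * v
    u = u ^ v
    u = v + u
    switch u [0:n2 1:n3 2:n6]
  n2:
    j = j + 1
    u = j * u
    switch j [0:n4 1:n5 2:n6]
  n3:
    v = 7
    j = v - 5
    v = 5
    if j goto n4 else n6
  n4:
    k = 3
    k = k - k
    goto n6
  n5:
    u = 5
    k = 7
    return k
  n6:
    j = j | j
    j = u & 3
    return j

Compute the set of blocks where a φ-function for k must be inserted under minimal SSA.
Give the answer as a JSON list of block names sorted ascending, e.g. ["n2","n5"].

Answer: ["n6"]

Analysis:
idom tree: n1←n0 n2←n0 n3←n1 n4←n0 n5←n2 n6←n0
Dom at joins:
  n2: preds {n0,n1}: {n0} ∩ {n0,n1} = {n0}; idom=n0
  n4: preds {n2,n3}: {n0,n2} ∩ {n0,n1,n3} = {n0}; idom=n0
  n6: preds {n1,n2,n3,n4}: {n0,n1} ∩ {n0,n2} ∩ {n0,n1,n3} ∩ {n0,n4} = {n0}; idom=n0

DF derivation:
  join n2 pred n0: · stop@n0
  join n2 pred n1: n1 stop@n0
  join n4 pred n2: n2 stop@n0
  join n4 pred n3: n3→n1 stop@n0
  join n6 pred n1: n1 stop@n0
  join n6 pred n2: n2 stop@n0
  join n6 pred n3: n3→n1 stop@n0
  join n6 pred n4: n4 stop@n0
  n0: DF=∅
  n1: DF={n2,n4,n6}
  n2: DF={n4,n6}
  n3: DF={n4,n6}
  n4: DF={n6}
  n5: DF=∅
  n6: DF=∅

φ for k: defs {n0,n4,n5}
  DF⁺ = {n6}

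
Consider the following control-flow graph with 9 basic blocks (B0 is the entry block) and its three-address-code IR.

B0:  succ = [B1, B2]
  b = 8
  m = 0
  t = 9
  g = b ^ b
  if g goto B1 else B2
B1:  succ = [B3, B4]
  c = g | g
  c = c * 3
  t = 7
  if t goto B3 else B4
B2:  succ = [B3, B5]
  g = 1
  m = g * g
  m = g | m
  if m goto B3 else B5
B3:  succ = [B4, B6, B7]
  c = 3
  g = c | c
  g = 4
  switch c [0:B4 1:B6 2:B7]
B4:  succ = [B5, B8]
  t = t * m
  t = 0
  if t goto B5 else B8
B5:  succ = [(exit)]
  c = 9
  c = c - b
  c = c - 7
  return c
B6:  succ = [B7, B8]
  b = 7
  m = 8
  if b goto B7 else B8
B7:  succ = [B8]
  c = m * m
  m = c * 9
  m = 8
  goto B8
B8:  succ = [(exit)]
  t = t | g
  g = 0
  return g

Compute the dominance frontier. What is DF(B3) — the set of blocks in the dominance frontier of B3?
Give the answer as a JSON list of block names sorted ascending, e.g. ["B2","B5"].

idom tree: B1←B0 B2←B0 B3←B0 B4←B0 B5←B0 B6←B3 B7←B3 B8←B0
Dom at joins:
  B3: preds {B1,B2}: {B0,B1} ∩ {B0,B2} = {B0}; idom=B0
  B4: preds {B1,B3}: {B0,B1} ∩ {B0,B3} = {B0}; idom=B0
  B5: preds {B2,B4}: {B0,B2} ∩ {B0,B4} = {B0}; idom=B0
  B7: preds {B3,B6}: {B0,B3} ∩ {B0,B3,B6} = {B0,B3}; idom=B3
  B8: preds {B4,B6,B7}: {B0,B4} ∩ {B0,B3,B6} ∩ {B0,B3,B7} = {B0}; idom=B0

Frontier:
  B3←B1: walk B1 to B0
  B3←B2: walk B2 to B0
  B4←B1: walk B1 to B0
  B4←B3: walk B3 to B0
  B5←B2: walk B2 to B0
  B5←B4: walk B4 to B0
  B7←B3: walk · to B3
  B7←B6: walk B6 to B3
  B8←B4: walk B4 to B0
  B8←B6: walk B6→B3 to B0
  B8←B7: walk B7→B3 to B0
  B0 → ∅
  B1 → {B3,B4}
  B2 → {B3,B5}
  B3 → {B4,B8}
  B4 → {B5,B8}
  B5 → ∅
  B6 → {B7,B8}
  B7 → {B8}
  B8 → ∅

DF(B3) = ["B4", "B8"]

Answer: ["B4", "B8"]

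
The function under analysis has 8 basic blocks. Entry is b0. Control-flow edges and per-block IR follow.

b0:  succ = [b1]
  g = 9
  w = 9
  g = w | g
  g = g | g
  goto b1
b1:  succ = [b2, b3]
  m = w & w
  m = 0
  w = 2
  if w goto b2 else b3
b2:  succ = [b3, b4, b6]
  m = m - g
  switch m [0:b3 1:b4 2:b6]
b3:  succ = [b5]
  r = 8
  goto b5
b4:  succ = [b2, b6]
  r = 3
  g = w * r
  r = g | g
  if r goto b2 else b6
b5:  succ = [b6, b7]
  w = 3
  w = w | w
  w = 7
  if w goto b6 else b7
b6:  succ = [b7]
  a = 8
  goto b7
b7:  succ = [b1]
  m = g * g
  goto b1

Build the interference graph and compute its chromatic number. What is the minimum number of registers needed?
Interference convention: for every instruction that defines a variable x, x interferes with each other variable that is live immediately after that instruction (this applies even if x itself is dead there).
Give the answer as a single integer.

Answer: 4

Working:
def/use:
  b0 def {g,w} use ∅
  b1 def {m,w} use {w}
  b2 def {m} use {g,m}
  b3 def {r} use ∅
  b4 def {g,r} use {w}
  b5 def {w} use ∅
  b6 def {a} use ∅
  b7 def {m} use {g}

Live sets:
  live b0: ∅→{g,w}
  live b1: {g,w}→{g,m,w}
  live b2: {g,m,w}→{g,m,w}
  live b3: {g}→{g}
  live b4: {m,w}→{g,m,w}
  live b5: {g}→{g,w}
  live b6: {g,w}→{g,w}
  live b7: {g,w}→{g,w}

Conflict graph:
  a: {g,w}
  g: {a,m,r,w}
  m: {g,r,w}
  r: {g,m,w}
  w: {a,g,m,r}

Chromatic number:
  lower bound: {g,m,r,w} mutually conflict ⇒ χ ≥ 4
  assign a→c2 g→c0 m→c2 r→c3 w→c1 — no edge inside a register ⇒ χ ≤ 4
  χ = 4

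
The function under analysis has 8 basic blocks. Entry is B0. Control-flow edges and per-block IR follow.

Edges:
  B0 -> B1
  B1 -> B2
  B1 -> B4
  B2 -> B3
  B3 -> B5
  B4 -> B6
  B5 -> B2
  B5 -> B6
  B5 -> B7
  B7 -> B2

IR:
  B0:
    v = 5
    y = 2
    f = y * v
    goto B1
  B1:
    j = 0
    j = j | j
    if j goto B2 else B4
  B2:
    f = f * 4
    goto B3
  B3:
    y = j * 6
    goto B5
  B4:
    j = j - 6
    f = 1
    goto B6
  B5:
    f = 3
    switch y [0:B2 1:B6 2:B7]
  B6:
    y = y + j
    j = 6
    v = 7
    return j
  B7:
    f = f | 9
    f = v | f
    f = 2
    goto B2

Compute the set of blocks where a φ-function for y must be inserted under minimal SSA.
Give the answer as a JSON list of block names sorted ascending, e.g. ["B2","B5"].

Answer: ["B2", "B6"]

Analysis:
idom tree: B1←B0 B2←B1 B3←B2 B4←B1 B5←B3 B6←B1 B7←B5
Dom at joins:
  B2: preds {B1,B5,B7}: {B0,B1} ∩ {B0,B1,B2,B3,B5} ∩ {B0,B1,B2,B3,B5,B7} = {B0,B1}; idom=B1
  B6: preds {B4,B5}: {B0,B1,B4} ∩ {B0,B1,B2,B3,B5} = {B0,B1}; idom=B1

DF walk-up:
  B2←B1: walk · to B1
  B2←B5: walk B5→B3→B2 to B1
  B2←B7: walk B7→B5→B3→B2 to B1
  B6←B4: walk B4 to B1
  B6←B5: walk B5→B3→B2 to B1
  DF(B0)=∅
  DF(B1)=∅
  DF(B2)={B2,B6}
  DF(B3)={B2,B6}
  DF(B4)={B6}
  DF(B5)={B2,B6}
  DF(B6)=∅
  DF(B7)={B2}

φ for y: defs {B0,B3,B6}
  DF⁺ = {B2,B6}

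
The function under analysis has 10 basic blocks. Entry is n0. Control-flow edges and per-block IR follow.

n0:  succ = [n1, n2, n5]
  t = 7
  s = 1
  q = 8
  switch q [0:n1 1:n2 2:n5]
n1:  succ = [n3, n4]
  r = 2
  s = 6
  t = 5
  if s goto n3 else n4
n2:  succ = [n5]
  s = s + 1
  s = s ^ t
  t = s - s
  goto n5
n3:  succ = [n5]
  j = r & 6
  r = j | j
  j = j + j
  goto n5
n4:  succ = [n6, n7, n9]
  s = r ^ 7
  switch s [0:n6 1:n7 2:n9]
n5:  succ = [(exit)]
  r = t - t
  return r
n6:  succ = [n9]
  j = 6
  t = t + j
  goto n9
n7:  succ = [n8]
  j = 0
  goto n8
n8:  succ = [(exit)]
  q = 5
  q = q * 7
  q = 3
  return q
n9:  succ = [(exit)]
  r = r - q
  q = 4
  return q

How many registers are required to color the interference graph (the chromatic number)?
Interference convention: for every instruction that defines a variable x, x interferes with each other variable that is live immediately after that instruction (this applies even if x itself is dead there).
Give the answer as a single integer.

def/use:
  n0: def={q,s,t} ue=∅
  n1: def={r,s,t} ue=∅
  n2: def={s,t} ue={s,t}
  n3: def={j,r} ue={r}
  n4: def={s} ue={r}
  n5: def={r} ue={t}
  n6: def={j,t} ue={t}
  n7: def={j} ue=∅
  n8: def={q} ue=∅
  n9: def={q,r} ue={q,r}

Liveness:
  n0: in=∅ out={q,s,t}
  n1: in={q} out={q,r,t}
  n2: in={s,t} out={t}
  n3: in={r,t} out={t}
  n4: in={q,r,t} out={q,r,t}
  n5: in={t} out=∅
  n6: in={q,r,t} out={q,r}
  n7: in=∅ out=∅
  n8: in=∅ out=∅
  n9: in={q,r} out=∅

Interfere edges:
  j↔{q,r,t}
  q↔{j,r,s,t}
  r↔{j,q,s,t}
  s↔{q,r,t}
  t↔{j,q,r,s}

Colouring:
  clique {j,q,r,t} ⇒ need ≥ 4
  4-colouring: R0={q}  R1={r}  R2={t}  R3={j,s}
  χ = 4

Answer: 4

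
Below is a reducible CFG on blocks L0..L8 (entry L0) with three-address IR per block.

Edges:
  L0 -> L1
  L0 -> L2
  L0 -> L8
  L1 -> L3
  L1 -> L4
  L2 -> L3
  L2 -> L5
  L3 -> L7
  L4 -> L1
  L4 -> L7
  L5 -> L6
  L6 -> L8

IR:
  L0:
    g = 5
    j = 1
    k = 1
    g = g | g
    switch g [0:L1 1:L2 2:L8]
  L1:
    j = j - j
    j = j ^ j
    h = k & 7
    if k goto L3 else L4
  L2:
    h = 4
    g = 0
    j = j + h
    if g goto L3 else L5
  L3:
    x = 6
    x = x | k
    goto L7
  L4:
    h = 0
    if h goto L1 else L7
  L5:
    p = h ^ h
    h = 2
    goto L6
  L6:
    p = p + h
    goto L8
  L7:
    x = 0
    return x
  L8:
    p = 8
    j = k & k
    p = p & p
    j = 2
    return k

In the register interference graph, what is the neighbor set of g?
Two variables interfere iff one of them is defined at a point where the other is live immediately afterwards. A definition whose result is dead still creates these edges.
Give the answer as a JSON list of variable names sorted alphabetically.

def/use:
  L0 def {g,j,k} use ∅
  L1 def {h,j} use {j,k}
  L2 def {g,h,j} use {j}
  L3 def {x} use {k}
  L4 def {h} use ∅
  L5 def {h,p} use {h}
  L6 def {p} use {h,p}
  L7 def {x} use ∅
  L8 def {j,p} use {k}

Liveness:
  live L0: ∅→{j,k}
  live L1: {j,k}→{j,k}
  live L2: {j,k}→{h,k}
  live L3: {k}→∅
  live L4: {j,k}→{j,k}
  live L5: {h,k}→{h,k,p}
  live L6: {h,k,p}→{k}
  live L7: ∅→∅
  live L8: {k}→∅

Interfere edges:
  g: {h,j,k}
  h: {g,j,k,p}
  j: {g,h,k,p}
  k: {g,h,j,p,x}
  p: {h,j,k}
  x: {k}

N(g) = ["h", "j", "k"]

Answer: ["h", "j", "k"]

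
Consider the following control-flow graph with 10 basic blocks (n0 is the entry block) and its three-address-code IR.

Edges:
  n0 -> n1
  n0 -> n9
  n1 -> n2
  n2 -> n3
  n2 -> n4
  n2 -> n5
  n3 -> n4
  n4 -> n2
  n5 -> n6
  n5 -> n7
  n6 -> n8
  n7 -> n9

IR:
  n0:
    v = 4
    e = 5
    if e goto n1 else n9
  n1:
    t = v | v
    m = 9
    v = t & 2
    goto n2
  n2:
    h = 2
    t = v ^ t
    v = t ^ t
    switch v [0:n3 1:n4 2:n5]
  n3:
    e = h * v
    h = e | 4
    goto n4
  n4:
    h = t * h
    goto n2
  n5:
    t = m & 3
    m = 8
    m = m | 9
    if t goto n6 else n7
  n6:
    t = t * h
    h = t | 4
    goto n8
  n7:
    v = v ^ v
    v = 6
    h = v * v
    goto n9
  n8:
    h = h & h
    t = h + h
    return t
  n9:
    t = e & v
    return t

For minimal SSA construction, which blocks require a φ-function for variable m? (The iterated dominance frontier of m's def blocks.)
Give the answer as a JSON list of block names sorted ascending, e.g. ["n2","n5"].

Answer: ["n9"]

Analysis:
idom tree: n1←n0 n2←n1 n3←n2 n4←n2 n5←n2 n6←n5 n7←n5 n8←n6 n9←n0
Dom∩ at merges:
  n2: preds {n1,n4}: {n0,n1} ∩ {n0,n1,n2,n4} = {n0,n1}; idom=n1
  n4: preds {n2,n3}: {n0,n1,n2} ∩ {n0,n1,n2,n3} = {n0,n1,n2}; idom=n2
  n9: preds {n0,n7}: {n0} ∩ {n0,n1,n2,n5,n7} = {n0}; idom=n0

DF derivation:
  join n2 pred n1: · stop@n1
  join n2 pred n4: n4→n2 stop@n1
  join n4 pred n2: · stop@n2
  join n4 pred n3: n3 stop@n2
  join n9 pred n0: · stop@n0
  join n9 pred n7: n7→n5→n2→n1 stop@n0
  n0 → ∅
  n1 → {n9}
  n2 → {n2,n9}
  n3 → {n4}
  n4 → {n2}
  n5 → {n9}
  n6 → ∅
  n7 → {n9}
  n8 → ∅
  n9 → ∅

φ for m: defs {n1,n5}
  DF⁺ = {n9}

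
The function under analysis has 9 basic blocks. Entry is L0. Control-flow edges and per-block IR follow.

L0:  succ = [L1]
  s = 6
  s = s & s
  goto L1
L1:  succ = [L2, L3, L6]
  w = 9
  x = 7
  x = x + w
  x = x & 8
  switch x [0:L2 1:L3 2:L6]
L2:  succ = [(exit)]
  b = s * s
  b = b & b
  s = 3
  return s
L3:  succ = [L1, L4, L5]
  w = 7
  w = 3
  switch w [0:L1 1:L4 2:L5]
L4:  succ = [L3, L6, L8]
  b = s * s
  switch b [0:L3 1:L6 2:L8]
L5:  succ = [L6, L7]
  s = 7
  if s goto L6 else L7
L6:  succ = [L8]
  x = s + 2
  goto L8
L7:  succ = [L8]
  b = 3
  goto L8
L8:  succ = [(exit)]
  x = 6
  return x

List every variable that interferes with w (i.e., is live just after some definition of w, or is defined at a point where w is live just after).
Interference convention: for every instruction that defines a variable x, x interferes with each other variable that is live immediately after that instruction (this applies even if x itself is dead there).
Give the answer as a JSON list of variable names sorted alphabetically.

Answer: ["s", "x"]

Derivation:
def/use:
  L0: {s} / ∅
  L1: {w,x} / ∅
  L2: {b,s} / {s}
  L3: {w} / ∅
  L4: {b} / {s}
  L5: {s} / ∅
  L6: {x} / {s}
  L7: {b} / ∅
  L8: {x} / ∅

Liveness:
  L0: in=∅ out={s}
  L1: in={s} out={s}
  L2: in={s} out=∅
  L3: in={s} out={s}
  L4: in={s} out={s}
  L5: in=∅ out={s}
  L6: in={s} out=∅
  L7: in=∅ out=∅
  L8: in=∅ out=∅

Interference:
  b↔{s}
  s↔{b,w,x}
  w↔{s,x}
  x↔{s,w}

N(w) = ["s", "x"]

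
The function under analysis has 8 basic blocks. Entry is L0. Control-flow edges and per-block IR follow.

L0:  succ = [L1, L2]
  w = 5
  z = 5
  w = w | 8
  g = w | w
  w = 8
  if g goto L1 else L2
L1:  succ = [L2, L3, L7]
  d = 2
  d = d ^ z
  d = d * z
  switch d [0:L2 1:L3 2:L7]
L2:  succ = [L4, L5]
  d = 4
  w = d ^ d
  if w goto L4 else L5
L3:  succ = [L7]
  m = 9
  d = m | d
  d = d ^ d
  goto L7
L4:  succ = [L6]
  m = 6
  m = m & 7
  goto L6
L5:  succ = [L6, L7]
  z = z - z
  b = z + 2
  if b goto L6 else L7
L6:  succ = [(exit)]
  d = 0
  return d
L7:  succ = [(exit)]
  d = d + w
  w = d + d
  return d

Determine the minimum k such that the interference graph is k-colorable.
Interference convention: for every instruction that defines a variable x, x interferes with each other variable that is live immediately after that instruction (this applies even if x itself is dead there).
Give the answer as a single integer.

Block summaries:
  L0: def={g,w,z} ue=∅
  L1: def={d} ue={z}
  L2: def={d,w} ue=∅
  L3: def={d,m} ue={d}
  L4: def={m} ue=∅
  L5: def={b,z} ue={z}
  L6: def={d} ue=∅
  L7: def={d,w} ue={d,w}

Live sets:
  live L0: ∅→{w,z}
  live L1: {w,z}→{d,w,z}
  live L2: {z}→{d,w,z}
  live L3: {d,w}→{d,w}
  live L4: ∅→∅
  live L5: {d,w,z}→{d,w}
  live L6: ∅→∅
  live L7: {d,w}→∅

Interfere edges:
  b↔{d,w}
  d↔{b,m,w,z}
  g↔{w,z}
  m↔{d,w}
  w↔{b,d,g,m,z}
  z↔{d,g,w}

Chromatic number:
  {b,d,w} pairwise interfere (3-clique) ⇒ χ ≥ 3
  assign b→c2 d→c1 g→c1 m→c2 w→c0 z→c2 — no edge inside a register ⇒ χ ≤ 3
  χ = 3

Answer: 3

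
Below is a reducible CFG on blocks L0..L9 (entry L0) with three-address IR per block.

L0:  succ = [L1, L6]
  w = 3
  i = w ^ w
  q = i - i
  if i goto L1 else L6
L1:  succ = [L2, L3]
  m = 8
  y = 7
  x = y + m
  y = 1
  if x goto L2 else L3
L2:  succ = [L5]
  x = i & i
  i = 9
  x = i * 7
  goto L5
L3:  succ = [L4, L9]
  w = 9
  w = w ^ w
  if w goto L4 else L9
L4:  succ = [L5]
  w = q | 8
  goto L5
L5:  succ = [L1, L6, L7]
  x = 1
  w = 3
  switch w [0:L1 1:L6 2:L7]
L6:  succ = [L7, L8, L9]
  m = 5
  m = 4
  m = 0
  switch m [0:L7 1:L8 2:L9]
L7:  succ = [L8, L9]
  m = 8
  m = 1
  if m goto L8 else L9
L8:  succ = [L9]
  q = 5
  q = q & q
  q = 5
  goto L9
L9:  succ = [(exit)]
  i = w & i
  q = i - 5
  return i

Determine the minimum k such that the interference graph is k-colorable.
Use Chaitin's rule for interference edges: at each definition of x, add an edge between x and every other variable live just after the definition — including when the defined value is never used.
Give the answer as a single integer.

Answer: 4

Working:
def/use:
  L0 def {i,q,w} use ∅
  L1 def {m,x,y} use ∅
  L2 def {i,x} use {i}
  L3 def {w} use ∅
  L4 def {w} use {q}
  L5 def {w,x} use ∅
  L6 def {m} use ∅
  L7 def {m} use ∅
  L8 def {q} use ∅
  L9 def {i,q} use {i,w}

Live sets:
  L0: in=∅ out={i,q,w}
  L1: in={i,q} out={i,q}
  L2: in={i,q} out={i,q}
  L3: in={i,q} out={i,q,w}
  L4: in={i,q} out={i,q}
  L5: in={i,q} out={i,q,w}
  L6: in={i,w} out={i,w}
  L7: in={i,w} out={i,w}
  L8: in={i,w} out={i,w}
  L9: in={i,w} out=∅

Conflict graph:
  i — {m,q,w,x,y}
  m — {i,q,w,y}
  q — {i,m,w,x,y}
  w — {i,m,q}
  x — {i,q,y}
  y — {i,m,q,x}

Chromatic number:
  {i,m,q,w} pairwise interfere (4-clique) ⇒ χ ≥ 4
  4-colouring: r0={i}  r1={q}  r2={m,x}  r3={w,y}
  χ = 4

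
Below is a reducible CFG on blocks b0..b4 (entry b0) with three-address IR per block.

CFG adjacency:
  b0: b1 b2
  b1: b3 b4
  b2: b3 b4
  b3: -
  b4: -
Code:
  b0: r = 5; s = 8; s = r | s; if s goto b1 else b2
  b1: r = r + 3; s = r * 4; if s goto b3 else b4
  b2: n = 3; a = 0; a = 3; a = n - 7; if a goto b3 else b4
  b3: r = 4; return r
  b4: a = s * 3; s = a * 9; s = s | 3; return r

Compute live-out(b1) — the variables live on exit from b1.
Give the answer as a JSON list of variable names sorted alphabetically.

Answer: ["r", "s"]

Derivation:
Block summaries:
  b0 def {r,s} use ∅
  b1 def {r,s} use {r}
  b2 def {a,n} use ∅
  b3 def {r} use ∅
  b4 def {a,s} use {r,s}

Liveness:
  live b0: ∅→{r,s}
  live b1: {r}→{r,s}
  live b2: {r,s}→{r,s}
  live b3: ∅→∅
  live b4: {r,s}→∅

live-out(b1) = ["r", "s"]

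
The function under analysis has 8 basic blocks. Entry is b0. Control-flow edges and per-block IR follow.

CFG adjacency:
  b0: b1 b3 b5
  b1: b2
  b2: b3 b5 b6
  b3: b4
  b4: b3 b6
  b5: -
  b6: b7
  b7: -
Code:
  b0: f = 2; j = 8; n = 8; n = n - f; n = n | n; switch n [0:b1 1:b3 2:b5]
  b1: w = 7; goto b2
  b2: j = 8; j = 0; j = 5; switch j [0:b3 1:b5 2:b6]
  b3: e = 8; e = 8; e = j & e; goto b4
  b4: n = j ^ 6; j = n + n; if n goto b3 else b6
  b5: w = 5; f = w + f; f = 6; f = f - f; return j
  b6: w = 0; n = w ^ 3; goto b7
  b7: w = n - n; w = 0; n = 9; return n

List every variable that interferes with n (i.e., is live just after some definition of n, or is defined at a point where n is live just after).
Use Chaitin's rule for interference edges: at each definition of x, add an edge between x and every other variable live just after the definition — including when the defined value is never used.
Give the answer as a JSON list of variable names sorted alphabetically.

Block summaries:
  b0: {f,j,n} / ∅
  b1: {w} / ∅
  b2: {j} / ∅
  b3: {e} / {j}
  b4: {j,n} / {j}
  b5: {f,w} / {f,j}
  b6: {n,w} / ∅
  b7: {n,w} / {n}

Backward fixpoint:
  b0: in=∅ out={f,j}
  b1: in={f} out={f}
  b2: in={f} out={f,j}
  b3: in={j} out={j}
  b4: in={j} out={j}
  b5: in={f,j} out=∅
  b6: in=∅ out={n}
  b7: in={n} out=∅

Interference:
  e↔{j}
  f↔{j,n,w}
  j↔{e,f,n,w}
  n↔{f,j}
  w↔{f,j}

N(n) = ["f", "j"]

Answer: ["f", "j"]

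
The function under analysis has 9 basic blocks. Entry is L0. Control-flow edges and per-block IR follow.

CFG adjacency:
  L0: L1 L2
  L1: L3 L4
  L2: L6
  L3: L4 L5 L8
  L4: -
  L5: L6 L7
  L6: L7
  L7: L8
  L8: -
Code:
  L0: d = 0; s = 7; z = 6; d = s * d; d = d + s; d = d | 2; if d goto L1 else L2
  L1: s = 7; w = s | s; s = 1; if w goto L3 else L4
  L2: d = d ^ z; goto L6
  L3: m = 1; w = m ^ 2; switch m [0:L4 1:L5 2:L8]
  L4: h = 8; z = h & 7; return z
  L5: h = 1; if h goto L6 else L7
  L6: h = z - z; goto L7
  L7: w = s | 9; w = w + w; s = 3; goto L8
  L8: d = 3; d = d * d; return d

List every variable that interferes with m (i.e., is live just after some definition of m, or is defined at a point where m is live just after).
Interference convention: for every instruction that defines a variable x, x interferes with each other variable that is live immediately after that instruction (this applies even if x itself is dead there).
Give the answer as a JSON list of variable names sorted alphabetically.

Answer: ["s", "w", "z"]

Derivation:
Block summaries:
  L0: {d,s,z} / ∅
  L1: {s,w} / ∅
  L2: {d} / {d,z}
  L3: {m,w} / ∅
  L4: {h,z} / ∅
  L5: {h} / ∅
  L6: {h} / {z}
  L7: {s,w} / {s}
  L8: {d} / ∅

Backward fixpoint:
  live L0: ∅→{d,s,z}
  live L1: {z}→{s,z}
  live L2: {d,s,z}→{s,z}
  live L3: {s,z}→{s,z}
  live L4: ∅→∅
  live L5: {s,z}→{s,z}
  live L6: {s,z}→{s}
  live L7: {s}→∅
  live L8: ∅→∅

Interfere edges:
  d — {s,z}
  h — {s,z}
  m — {s,w,z}
  s — {d,h,m,w,z}
  w — {m,s,z}
  z — {d,h,m,s,w}

N(m) = ["s", "w", "z"]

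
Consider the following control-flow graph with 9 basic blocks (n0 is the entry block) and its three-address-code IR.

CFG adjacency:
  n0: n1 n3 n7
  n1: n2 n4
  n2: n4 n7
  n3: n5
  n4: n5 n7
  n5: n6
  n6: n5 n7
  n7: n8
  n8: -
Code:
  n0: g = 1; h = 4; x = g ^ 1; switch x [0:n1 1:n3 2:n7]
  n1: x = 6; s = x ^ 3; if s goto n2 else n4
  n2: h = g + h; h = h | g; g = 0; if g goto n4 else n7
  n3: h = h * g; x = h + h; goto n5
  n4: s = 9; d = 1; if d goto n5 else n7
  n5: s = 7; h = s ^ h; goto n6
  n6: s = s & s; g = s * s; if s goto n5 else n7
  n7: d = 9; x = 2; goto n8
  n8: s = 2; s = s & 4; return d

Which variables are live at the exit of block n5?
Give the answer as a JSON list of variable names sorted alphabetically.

def/use:
  n0 def {g,h,x} use ∅
  n1 def {s,x} use ∅
  n2 def {g,h} use {g,h}
  n3 def {h,x} use {g,h}
  n4 def {d,s} use ∅
  n5 def {h,s} use {h}
  n6 def {g,s} use {s}
  n7 def {d,x} use ∅
  n8 def {s} use {d}

Backward fixpoint:
  n0: in=∅ out={g,h}
  n1: in={g,h} out={g,h}
  n2: in={g,h} out={h}
  n3: in={g,h} out={h}
  n4: in={h} out={h}
  n5: in={h} out={h,s}
  n6: in={h,s} out={h}
  n7: in=∅ out={d}
  n8: in={d} out=∅

live-out(n5) = ["h", "s"]

Answer: ["h", "s"]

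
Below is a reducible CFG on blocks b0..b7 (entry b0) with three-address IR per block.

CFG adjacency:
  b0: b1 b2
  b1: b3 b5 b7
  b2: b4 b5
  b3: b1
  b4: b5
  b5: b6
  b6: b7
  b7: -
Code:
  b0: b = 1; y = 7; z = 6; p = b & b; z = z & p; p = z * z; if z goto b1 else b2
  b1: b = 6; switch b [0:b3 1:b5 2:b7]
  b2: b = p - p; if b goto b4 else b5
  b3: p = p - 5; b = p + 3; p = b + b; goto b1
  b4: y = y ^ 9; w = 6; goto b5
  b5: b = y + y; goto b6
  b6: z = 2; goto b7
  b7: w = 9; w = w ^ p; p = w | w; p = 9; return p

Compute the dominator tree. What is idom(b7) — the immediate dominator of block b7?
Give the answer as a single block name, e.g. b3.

idom tree: b1←b0 b2←b0 b3←b1 b4←b2 b5←b0 b6←b5 b7←b0
Dom at joins:
  b1: preds {b0,b3}: {b0} ∩ {b0,b1,b3} = {b0}; idom=b0
  b5: preds {b1,b2,b4}: {b0,b1} ∩ {b0,b2} ∩ {b0,b2,b4} = {b0}; idom=b0
  b7: preds {b1,b6}: {b0,b1} ∩ {b0,b5,b6} = {b0}; idom=b0

idom(b7) = b0

Answer: b0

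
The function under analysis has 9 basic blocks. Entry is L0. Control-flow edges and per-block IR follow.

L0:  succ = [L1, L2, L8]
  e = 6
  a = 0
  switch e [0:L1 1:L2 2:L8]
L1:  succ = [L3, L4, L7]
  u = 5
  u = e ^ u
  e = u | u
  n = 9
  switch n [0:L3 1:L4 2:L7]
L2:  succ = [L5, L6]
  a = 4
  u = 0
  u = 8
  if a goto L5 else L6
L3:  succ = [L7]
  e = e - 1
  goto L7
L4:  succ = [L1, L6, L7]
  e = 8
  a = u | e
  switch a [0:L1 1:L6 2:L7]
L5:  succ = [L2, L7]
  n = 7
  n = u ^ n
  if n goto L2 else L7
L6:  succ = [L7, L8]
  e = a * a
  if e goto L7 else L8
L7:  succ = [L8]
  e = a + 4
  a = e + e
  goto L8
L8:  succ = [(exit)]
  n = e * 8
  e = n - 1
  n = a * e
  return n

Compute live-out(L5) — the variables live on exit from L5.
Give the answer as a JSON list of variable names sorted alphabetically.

Block summaries:
  L0: {a,e} / ∅
  L1: {e,n,u} / {e}
  L2: {a,u} / ∅
  L3: {e} / {e}
  L4: {a,e} / {u}
  L5: {n} / {u}
  L6: {e} / {a}
  L7: {a,e} / {a}
  L8: {e,n} / {a,e}

Backward fixpoint:
  L0: in=∅ out={a,e}
  L1: in={a,e} out={a,e,u}
  L2: in=∅ out={a,u}
  L3: in={a,e} out={a}
  L4: in={u} out={a,e}
  L5: in={a,u} out={a}
  L6: in={a} out={a,e}
  L7: in={a} out={a,e}
  L8: in={a,e} out=∅

live-out(L5) = ["a"]

Answer: ["a"]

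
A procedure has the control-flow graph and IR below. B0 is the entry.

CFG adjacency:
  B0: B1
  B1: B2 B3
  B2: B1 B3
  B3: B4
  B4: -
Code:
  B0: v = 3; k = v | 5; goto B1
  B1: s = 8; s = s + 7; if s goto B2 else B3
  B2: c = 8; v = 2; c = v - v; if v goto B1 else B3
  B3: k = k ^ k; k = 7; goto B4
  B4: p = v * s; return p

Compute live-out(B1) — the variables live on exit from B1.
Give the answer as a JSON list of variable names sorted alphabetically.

Answer: ["k", "s", "v"]

Derivation:
def/use:
  B0 def {k,v} use ∅
  B1 def {s} use ∅
  B2 def {c,v} use ∅
  B3 def {k} use {k}
  B4 def {p} use {s,v}

Liveness:
  B0: in=∅ out={k,v}
  B1: in={k,v} out={k,s,v}
  B2: in={k,s} out={k,s,v}
  B3: in={k,s,v} out={s,v}
  B4: in={s,v} out=∅

live-out(B1) = ["k", "s", "v"]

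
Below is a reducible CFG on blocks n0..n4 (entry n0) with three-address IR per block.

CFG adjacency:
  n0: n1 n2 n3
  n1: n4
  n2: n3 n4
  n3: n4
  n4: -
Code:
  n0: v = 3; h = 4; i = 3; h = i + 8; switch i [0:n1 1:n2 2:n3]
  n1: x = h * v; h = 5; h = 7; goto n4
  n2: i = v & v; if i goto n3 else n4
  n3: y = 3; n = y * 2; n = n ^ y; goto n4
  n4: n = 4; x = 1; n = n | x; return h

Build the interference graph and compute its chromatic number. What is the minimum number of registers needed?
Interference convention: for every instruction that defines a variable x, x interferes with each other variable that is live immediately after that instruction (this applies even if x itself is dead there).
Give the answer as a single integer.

Answer: 3

Analysis:
Block summaries:
  n0: def={h,i,v} ue=∅
  n1: def={h,x} ue={h,v}
  n2: def={i} ue={v}
  n3: def={n,y} ue=∅
  n4: def={n,x} ue={h}

Live sets:
  live n0: ∅→{h,v}
  live n1: {h,v}→{h}
  live n2: {h,v}→{h}
  live n3: {h}→{h}
  live n4: {h}→∅

Interfere edges:
  h↔{i,n,v,x,y}
  i↔{h,v}
  n↔{h,x,y}
  v↔{h,i}
  x↔{h,n}
  y↔{h,n}

Registers:
  clique {h,i,v} ⇒ need ≥ 3
  3-colouring: c0={h}  c1={i,n}  c2={v,x,y}
  χ = 3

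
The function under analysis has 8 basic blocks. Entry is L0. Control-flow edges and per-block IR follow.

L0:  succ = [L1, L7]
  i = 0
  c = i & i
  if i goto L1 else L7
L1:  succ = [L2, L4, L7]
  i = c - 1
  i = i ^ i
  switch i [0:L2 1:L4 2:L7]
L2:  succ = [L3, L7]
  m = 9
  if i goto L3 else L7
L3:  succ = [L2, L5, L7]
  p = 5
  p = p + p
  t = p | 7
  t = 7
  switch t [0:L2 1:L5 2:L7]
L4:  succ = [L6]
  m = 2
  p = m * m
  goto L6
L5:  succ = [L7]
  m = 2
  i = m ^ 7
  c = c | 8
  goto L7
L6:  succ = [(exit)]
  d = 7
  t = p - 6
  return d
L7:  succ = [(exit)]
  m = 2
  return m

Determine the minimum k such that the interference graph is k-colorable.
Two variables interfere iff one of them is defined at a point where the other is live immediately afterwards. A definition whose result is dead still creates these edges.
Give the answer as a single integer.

Answer: 3

Working:
Block summaries:
  L0 def {c,i} use ∅
  L1 def {i} use {c}
  L2 def {m} use {i}
  L3 def {p,t} use ∅
  L4 def {m,p} use ∅
  L5 def {c,i,m} use {c}
  L6 def {d,t} use {p}
  L7 def {m} use ∅

Live sets:
  L0 li=∅ lo={c}
  L1 li={c} lo={c,i}
  L2 li={c,i} lo={c,i}
  L3 li={c,i} lo={c,i}
  L4 li=∅ lo={p}
  L5 li={c} lo=∅
  L6 li={p} lo=∅
  L7 li=∅ lo=∅

Conflict graph:
  c: {i,m,p,t}
  d: {p,t}
  i: {c,m,p,t}
  m: {c,i}
  p: {c,d,i}
  t: {c,d,i}

Registers:
  lower bound: {c,i,m} mutually conflict ⇒ χ ≥ 3
  assign c→R0 d→R0 i→R1 m→R2 p→R2 t→R2 — no edge inside a register ⇒ χ ≤ 3
  χ = 3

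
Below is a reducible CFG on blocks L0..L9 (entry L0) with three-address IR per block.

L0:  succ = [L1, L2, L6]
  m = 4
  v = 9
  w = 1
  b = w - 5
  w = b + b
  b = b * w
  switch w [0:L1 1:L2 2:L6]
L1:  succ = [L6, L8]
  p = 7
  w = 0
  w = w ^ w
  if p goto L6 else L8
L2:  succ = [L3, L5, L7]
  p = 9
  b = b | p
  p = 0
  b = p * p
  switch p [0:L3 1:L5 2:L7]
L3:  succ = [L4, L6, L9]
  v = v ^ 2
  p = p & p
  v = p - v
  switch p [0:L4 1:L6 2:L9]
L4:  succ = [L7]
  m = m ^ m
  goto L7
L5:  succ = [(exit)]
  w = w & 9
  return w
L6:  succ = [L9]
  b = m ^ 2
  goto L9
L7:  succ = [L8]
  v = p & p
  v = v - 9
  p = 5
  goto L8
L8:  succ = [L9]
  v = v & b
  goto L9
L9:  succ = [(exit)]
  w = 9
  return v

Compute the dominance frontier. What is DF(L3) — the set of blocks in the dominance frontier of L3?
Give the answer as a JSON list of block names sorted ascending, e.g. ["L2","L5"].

Answer: ["L6", "L7", "L9"]

Derivation:
idom tree: L1←L0 L2←L0 L3←L2 L4←L3 L5←L2 L6←L0 L7←L2 L8←L0 L9←L0
Dom at joins:
  L6: preds {L0,L1,L3}: {L0} ∩ {L0,L1} ∩ {L0,L2,L3} = {L0}; idom=L0
  L7: preds {L2,L4}: {L0,L2} ∩ {L0,L2,L3,L4} = {L0,L2}; idom=L2
  L8: preds {L1,L7}: {L0,L1} ∩ {L0,L2,L7} = {L0}; idom=L0
  L9: preds {L3,L6,L8}: {L0,L2,L3} ∩ {L0,L6} ∩ {L0,L8} = {L0}; idom=L0

DF walk-up:
  join L6 pred L0: · stop@L0
  join L6 pred L1: L1 stop@L0
  join L6 pred L3: L3→L2 stop@L0
  join L7 pred L2: · stop@L2
  join L7 pred L4: L4→L3 stop@L2
  join L8 pred L1: L1 stop@L0
  join L8 pred L7: L7→L2 stop@L0
  join L9 pred L3: L3→L2 stop@L0
  join L9 pred L6: L6 stop@L0
  join L9 pred L8: L8 stop@L0
  DF(L0)=∅
  DF(L1)={L6,L8}
  DF(L2)={L6,L8,L9}
  DF(L3)={L6,L7,L9}
  DF(L4)={L7}
  DF(L5)=∅
  DF(L6)={L9}
  DF(L7)={L8}
  DF(L8)={L9}
  DF(L9)=∅

DF(L3) = ["L6", "L7", "L9"]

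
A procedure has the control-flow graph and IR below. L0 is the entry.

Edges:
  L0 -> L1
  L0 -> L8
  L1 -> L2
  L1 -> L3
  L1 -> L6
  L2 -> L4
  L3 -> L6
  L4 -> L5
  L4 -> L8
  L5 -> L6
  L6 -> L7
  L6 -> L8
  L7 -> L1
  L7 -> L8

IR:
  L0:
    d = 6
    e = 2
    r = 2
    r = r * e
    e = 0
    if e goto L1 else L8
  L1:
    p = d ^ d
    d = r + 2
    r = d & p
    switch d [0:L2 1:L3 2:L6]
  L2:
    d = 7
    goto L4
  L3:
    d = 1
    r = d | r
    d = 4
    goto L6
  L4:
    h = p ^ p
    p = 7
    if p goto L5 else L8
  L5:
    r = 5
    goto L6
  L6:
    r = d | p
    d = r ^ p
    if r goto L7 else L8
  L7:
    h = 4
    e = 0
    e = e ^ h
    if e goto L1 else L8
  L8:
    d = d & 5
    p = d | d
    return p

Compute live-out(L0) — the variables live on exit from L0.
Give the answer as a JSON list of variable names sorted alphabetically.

Per-block:
  L0: {d,e,r} / ∅
  L1: {d,p,r} / {d,r}
  L2: {d} / ∅
  L3: {d,r} / {r}
  L4: {h,p} / {p}
  L5: {r} / ∅
  L6: {d,r} / {d,p}
  L7: {e,h} / ∅
  L8: {d,p} / {d}

Liveness:
  live L0: ∅→{d,r}
  live L1: {d,r}→{d,p,r}
  live L2: {p}→{d,p}
  live L3: {p,r}→{d,p}
  live L4: {d,p}→{d,p}
  live L5: {d,p}→{d,p}
  live L6: {d,p}→{d,r}
  live L7: {d,r}→{d,r}
  live L8: {d}→∅

live-out(L0) = ["d", "r"]

Answer: ["d", "r"]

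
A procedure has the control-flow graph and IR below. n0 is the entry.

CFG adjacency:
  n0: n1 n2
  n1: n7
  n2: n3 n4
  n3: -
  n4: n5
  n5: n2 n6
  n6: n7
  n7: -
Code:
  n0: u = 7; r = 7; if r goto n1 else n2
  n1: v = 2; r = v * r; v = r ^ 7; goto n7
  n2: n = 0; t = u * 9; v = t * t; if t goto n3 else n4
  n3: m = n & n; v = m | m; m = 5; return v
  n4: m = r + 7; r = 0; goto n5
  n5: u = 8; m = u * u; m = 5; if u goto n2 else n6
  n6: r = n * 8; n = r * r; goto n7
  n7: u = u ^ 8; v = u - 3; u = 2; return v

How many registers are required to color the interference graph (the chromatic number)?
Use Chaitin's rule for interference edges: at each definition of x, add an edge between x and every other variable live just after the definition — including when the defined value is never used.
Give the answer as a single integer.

Answer: 5

Derivation:
def/use:
  n0 def {r,u} use ∅
  n1 def {r,v} use {r}
  n2 def {n,t,v} use {u}
  n3 def {m,v} use {n}
  n4 def {m,r} use {r}
  n5 def {m,u} use ∅
  n6 def {n,r} use {n}
  n7 def {u,v} use {u}

Backward fixpoint:
  live n0: ∅→{r,u}
  live n1: {r,u}→{u}
  live n2: {r,u}→{n,r}
  live n3: {n}→∅
  live n4: {n,r}→{n,r}
  live n5: {n,r}→{n,r,u}
  live n6: {n,u}→{u}
  live n7: {u}→∅

Interfere edges:
  m — {n,r,u,v}
  n — {m,r,t,u,v}
  r — {m,n,t,u,v}
  t — {n,r,v}
  u — {m,n,r,v}
  v — {m,n,r,t,u}

Registers:
  lower bound: {m,n,r,u,v} mutually conflict ⇒ χ ≥ 5
  5-colouring: c0={n}  c1={r}  c2={v}  c3={m,t}  c4={u}
  χ = 5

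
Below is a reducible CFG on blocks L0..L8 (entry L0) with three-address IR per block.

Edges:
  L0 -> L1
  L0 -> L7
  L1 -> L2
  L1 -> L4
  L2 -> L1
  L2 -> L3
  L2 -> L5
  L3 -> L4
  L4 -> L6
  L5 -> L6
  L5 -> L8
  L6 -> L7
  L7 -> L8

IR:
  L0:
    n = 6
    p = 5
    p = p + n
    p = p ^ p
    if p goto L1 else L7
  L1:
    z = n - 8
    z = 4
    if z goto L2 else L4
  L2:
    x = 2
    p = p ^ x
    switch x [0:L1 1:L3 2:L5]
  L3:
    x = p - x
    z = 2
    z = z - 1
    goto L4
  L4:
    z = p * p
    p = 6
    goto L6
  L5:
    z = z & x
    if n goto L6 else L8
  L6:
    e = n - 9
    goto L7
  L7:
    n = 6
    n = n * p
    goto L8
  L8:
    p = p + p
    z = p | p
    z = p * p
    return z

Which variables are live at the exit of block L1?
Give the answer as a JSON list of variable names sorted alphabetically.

Answer: ["n", "p", "z"]

Analysis:
Block summaries:
  L0: def={n,p} ue=∅
  L1: def={z} ue={n}
  L2: def={p,x} ue={p}
  L3: def={x,z} ue={p,x}
  L4: def={p,z} ue={p}
  L5: def={z} ue={n,x,z}
  L6: def={e} ue={n}
  L7: def={n} ue={p}
  L8: def={p,z} ue={p}

Live sets:
  live L0: ∅→{n,p}
  live L1: {n,p}→{n,p,z}
  live L2: {n,p,z}→{n,p,x,z}
  live L3: {n,p,x}→{n,p}
  live L4: {n,p}→{n,p}
  live L5: {n,p,x,z}→{n,p}
  live L6: {n,p}→{p}
  live L7: {p}→{p}
  live L8: {p}→∅

live-out(L1) = ["n", "p", "z"]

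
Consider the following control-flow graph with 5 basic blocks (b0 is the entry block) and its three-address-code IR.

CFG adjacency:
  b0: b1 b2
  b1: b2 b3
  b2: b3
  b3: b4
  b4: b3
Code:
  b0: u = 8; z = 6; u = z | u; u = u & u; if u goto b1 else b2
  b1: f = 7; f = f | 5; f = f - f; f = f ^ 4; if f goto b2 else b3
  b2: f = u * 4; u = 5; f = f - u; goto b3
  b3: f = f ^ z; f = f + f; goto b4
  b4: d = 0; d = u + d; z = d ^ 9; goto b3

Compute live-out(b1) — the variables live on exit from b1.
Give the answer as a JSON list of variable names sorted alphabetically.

Per-block:
  b0: {u,z} / ∅
  b1: {f} / ∅
  b2: {f,u} / {u}
  b3: {f} / {f,z}
  b4: {d,z} / {u}

Backward fixpoint:
  b0: in=∅ out={u,z}
  b1: in={u,z} out={f,u,z}
  b2: in={u,z} out={f,u,z}
  b3: in={f,u,z} out={f,u}
  b4: in={f,u} out={f,u,z}

live-out(b1) = ["f", "u", "z"]

Answer: ["f", "u", "z"]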